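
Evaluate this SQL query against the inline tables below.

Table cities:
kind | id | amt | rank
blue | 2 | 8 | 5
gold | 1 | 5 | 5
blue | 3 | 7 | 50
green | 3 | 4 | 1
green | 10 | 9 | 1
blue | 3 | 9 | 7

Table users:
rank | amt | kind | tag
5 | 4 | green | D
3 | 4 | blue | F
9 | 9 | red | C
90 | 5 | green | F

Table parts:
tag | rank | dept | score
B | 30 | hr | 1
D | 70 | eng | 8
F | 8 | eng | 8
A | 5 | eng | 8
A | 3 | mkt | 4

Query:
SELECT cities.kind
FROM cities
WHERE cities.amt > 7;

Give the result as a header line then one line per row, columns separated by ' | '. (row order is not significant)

== RESULT ==
cities.kind
blue
green
blue

Derivation:
After WHERE (3 rows):
cities.kind | cities.id | cities.amt | cities.rank
blue | 2 | 8 | 5
green | 10 | 9 | 1
blue | 3 | 9 | 7
After SELECT (3 rows):
cities.kind
blue
green
blue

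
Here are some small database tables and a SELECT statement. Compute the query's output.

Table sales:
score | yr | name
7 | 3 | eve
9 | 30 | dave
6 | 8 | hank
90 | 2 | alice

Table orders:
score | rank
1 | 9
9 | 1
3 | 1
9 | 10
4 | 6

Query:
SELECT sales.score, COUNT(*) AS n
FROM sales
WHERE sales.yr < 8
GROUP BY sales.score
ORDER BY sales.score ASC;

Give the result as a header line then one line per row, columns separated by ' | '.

== RESULT ==
sales.score | n
7 | 1
90 | 1

Derivation:
After WHERE (2 rows):
sales.score | sales.yr | sales.name
7 | 3 | eve
90 | 2 | alice
After GROUP BY (2 rows):
sales.score | n
7 | 1
90 | 1
After ORDER BY (2 rows):
sales.score | n
7 | 1
90 | 1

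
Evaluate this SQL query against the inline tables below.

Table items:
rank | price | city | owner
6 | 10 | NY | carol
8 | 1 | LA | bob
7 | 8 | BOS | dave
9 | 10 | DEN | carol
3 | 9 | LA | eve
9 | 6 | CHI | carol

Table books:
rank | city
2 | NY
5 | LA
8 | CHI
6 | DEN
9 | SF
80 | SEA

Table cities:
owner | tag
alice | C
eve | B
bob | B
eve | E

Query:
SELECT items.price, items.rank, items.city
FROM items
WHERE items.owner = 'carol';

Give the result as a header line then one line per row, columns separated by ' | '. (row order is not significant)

== RESULT ==
items.price | items.rank | items.city
10 | 6 | NY
10 | 9 | DEN
6 | 9 | CHI

Derivation:
After WHERE (3 rows):
items.rank | items.price | items.city | items.owner
6 | 10 | NY | carol
9 | 10 | DEN | carol
9 | 6 | CHI | carol
After SELECT (3 rows):
items.price | items.rank | items.city
10 | 6 | NY
10 | 9 | DEN
6 | 9 | CHI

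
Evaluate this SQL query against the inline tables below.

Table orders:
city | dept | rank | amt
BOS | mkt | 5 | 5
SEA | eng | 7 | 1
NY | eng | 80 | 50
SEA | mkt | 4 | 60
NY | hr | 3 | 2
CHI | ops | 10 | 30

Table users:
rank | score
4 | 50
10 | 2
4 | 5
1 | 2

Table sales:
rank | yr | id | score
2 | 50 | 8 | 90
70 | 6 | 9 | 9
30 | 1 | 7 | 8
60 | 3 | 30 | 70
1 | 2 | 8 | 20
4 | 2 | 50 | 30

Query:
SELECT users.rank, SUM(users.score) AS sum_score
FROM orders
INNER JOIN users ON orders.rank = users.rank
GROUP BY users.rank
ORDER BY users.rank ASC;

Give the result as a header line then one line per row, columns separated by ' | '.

== RESULT ==
users.rank | sum_score
4 | 55
10 | 2

Derivation:
After JOIN users (3 rows):
orders.city | orders.dept | orders.rank | orders.amt | users.rank | users.score
SEA | mkt | 4 | 60 | 4 | 50
SEA | mkt | 4 | 60 | 4 | 5
CHI | ops | 10 | 30 | 10 | 2
After GROUP BY (2 rows):
users.rank | sum_score
4 | 55
10 | 2
After ORDER BY (2 rows):
users.rank | sum_score
4 | 55
10 | 2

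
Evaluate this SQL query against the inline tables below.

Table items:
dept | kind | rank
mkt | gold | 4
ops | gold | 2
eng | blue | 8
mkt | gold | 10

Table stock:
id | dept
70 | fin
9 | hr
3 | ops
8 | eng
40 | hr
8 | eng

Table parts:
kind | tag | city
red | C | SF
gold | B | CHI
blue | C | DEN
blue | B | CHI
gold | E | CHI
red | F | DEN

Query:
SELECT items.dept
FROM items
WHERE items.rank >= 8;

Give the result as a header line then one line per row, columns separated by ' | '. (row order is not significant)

== RESULT ==
items.dept
eng
mkt

Derivation:
After WHERE (2 rows):
items.dept | items.kind | items.rank
eng | blue | 8
mkt | gold | 10
After SELECT (2 rows):
items.dept
eng
mkt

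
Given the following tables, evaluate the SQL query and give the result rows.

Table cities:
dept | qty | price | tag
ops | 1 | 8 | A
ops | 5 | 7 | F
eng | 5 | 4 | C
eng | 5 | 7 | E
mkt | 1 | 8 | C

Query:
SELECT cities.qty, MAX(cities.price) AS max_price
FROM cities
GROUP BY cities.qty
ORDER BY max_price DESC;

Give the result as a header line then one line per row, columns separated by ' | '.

== RESULT ==
cities.qty | max_price
1 | 8
5 | 7

Derivation:
After GROUP BY (2 rows):
cities.qty | max_price
1 | 8
5 | 7
After ORDER BY (2 rows):
cities.qty | max_price
1 | 8
5 | 7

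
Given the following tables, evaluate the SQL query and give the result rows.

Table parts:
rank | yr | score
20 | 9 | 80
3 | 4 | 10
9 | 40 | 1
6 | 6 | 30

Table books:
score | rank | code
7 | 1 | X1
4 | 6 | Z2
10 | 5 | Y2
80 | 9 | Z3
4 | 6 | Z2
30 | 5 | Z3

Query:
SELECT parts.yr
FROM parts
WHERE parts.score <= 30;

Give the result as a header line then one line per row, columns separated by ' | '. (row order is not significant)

After WHERE (3 rows):
parts.rank | parts.yr | parts.score
3 | 4 | 10
9 | 40 | 1
6 | 6 | 30
After SELECT (3 rows):
parts.yr
4
40
6

== RESULT ==
parts.yr
4
40
6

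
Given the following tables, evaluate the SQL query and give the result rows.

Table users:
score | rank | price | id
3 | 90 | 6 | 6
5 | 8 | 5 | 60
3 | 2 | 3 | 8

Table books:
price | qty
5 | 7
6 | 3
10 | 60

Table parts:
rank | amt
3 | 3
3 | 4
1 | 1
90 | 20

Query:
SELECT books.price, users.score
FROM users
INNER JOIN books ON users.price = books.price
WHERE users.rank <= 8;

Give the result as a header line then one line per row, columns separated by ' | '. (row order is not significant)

After JOIN books (2 rows):
users.score | users.rank | users.price | users.id | books.price | books.qty
3 | 90 | 6 | 6 | 6 | 3
5 | 8 | 5 | 60 | 5 | 7
After WHERE (1 rows):
users.score | users.rank | users.price | users.id | books.price | books.qty
5 | 8 | 5 | 60 | 5 | 7
After SELECT (1 rows):
books.price | users.score
5 | 5

== RESULT ==
books.price | users.score
5 | 5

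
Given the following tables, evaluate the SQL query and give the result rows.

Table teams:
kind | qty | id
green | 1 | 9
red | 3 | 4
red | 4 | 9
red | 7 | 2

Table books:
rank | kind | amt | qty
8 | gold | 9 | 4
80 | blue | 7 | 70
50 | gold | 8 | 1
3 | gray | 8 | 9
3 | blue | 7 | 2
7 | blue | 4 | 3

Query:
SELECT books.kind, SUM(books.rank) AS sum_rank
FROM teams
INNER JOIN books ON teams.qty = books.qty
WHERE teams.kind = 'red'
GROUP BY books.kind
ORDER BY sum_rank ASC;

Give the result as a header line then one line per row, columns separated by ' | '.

== RESULT ==
books.kind | sum_rank
blue | 7
gold | 8

Derivation:
After JOIN books (3 rows):
teams.kind | teams.qty | teams.id | books.rank | books.kind | books.amt | books.qty
green | 1 | 9 | 50 | gold | 8 | 1
red | 3 | 4 | 7 | blue | 4 | 3
red | 4 | 9 | 8 | gold | 9 | 4
After WHERE (2 rows):
teams.kind | teams.qty | teams.id | books.rank | books.kind | books.amt | books.qty
red | 3 | 4 | 7 | blue | 4 | 3
red | 4 | 9 | 8 | gold | 9 | 4
After GROUP BY (2 rows):
books.kind | sum_rank
blue | 7
gold | 8
After ORDER BY (2 rows):
books.kind | sum_rank
blue | 7
gold | 8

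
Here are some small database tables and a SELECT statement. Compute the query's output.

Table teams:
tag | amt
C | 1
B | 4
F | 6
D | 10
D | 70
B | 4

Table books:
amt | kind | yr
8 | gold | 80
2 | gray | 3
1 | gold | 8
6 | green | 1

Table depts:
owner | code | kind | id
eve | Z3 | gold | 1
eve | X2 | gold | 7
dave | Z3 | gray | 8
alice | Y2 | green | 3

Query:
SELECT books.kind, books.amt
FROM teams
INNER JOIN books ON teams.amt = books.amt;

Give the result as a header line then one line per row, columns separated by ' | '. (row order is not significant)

== RESULT ==
books.kind | books.amt
gold | 1
green | 6

Derivation:
After JOIN books (2 rows):
teams.tag | teams.amt | books.amt | books.kind | books.yr
C | 1 | 1 | gold | 8
F | 6 | 6 | green | 1
After SELECT (2 rows):
books.kind | books.amt
gold | 1
green | 6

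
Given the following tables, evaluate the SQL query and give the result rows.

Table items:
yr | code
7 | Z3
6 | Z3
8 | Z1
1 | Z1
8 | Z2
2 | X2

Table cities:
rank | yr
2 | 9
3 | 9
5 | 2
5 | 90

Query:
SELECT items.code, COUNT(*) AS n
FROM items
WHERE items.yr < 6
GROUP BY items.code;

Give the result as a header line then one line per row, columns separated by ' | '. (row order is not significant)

After WHERE (2 rows):
items.yr | items.code
1 | Z1
2 | X2
After GROUP BY (2 rows):
items.code | n
Z1 | 1
X2 | 1

== RESULT ==
items.code | n
Z1 | 1
X2 | 1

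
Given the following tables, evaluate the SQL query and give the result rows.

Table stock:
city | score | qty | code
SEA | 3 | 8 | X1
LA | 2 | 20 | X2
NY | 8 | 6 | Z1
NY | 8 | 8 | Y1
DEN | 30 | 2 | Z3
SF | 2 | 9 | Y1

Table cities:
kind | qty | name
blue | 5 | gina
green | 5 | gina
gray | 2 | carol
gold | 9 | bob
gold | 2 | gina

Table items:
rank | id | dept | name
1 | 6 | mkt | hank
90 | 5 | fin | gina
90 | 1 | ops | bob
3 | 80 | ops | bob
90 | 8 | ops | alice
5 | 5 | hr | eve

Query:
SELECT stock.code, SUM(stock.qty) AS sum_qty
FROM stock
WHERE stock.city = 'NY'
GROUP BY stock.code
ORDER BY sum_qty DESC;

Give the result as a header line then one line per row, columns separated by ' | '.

After WHERE (2 rows):
stock.city | stock.score | stock.qty | stock.code
NY | 8 | 6 | Z1
NY | 8 | 8 | Y1
After GROUP BY (2 rows):
stock.code | sum_qty
Z1 | 6
Y1 | 8
After ORDER BY (2 rows):
stock.code | sum_qty
Y1 | 8
Z1 | 6

== RESULT ==
stock.code | sum_qty
Y1 | 8
Z1 | 6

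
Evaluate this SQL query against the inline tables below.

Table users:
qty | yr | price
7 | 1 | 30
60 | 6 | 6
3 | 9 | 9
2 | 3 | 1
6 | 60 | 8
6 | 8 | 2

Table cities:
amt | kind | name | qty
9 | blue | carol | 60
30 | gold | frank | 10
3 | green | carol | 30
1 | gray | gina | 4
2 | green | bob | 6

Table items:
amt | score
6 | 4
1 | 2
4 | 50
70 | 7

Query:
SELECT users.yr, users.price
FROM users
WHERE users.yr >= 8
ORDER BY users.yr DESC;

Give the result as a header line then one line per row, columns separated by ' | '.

After WHERE (3 rows):
users.qty | users.yr | users.price
3 | 9 | 9
6 | 60 | 8
6 | 8 | 2
After SELECT (3 rows):
users.yr | users.price
9 | 9
60 | 8
8 | 2
After ORDER BY (3 rows):
users.yr | users.price
60 | 8
9 | 9
8 | 2

== RESULT ==
users.yr | users.price
60 | 8
9 | 9
8 | 2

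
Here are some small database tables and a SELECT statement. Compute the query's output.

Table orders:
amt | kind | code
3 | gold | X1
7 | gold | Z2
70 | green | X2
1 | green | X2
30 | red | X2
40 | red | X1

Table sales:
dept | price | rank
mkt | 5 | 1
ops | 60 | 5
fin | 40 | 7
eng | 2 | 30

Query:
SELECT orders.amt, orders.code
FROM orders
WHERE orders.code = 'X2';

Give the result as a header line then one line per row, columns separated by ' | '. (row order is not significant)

After WHERE (3 rows):
orders.amt | orders.kind | orders.code
70 | green | X2
1 | green | X2
30 | red | X2
After SELECT (3 rows):
orders.amt | orders.code
70 | X2
1 | X2
30 | X2

== RESULT ==
orders.amt | orders.code
70 | X2
1 | X2
30 | X2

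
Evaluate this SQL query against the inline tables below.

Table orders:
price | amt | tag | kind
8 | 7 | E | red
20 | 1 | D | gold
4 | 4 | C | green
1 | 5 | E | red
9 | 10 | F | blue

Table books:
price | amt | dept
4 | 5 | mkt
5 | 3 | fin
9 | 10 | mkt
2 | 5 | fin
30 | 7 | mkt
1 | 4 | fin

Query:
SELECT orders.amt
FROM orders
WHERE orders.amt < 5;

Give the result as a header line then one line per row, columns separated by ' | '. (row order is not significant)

After WHERE (2 rows):
orders.price | orders.amt | orders.tag | orders.kind
20 | 1 | D | gold
4 | 4 | C | green
After SELECT (2 rows):
orders.amt
1
4

== RESULT ==
orders.amt
1
4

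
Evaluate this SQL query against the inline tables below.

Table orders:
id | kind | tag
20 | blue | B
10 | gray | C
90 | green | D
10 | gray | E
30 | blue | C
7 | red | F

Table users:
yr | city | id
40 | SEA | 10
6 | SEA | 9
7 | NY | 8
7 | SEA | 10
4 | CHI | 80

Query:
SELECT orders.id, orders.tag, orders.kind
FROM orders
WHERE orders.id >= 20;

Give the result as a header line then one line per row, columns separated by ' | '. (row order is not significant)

After WHERE (3 rows):
orders.id | orders.kind | orders.tag
20 | blue | B
90 | green | D
30 | blue | C
After SELECT (3 rows):
orders.id | orders.tag | orders.kind
20 | B | blue
90 | D | green
30 | C | blue

== RESULT ==
orders.id | orders.tag | orders.kind
20 | B | blue
90 | D | green
30 | C | blue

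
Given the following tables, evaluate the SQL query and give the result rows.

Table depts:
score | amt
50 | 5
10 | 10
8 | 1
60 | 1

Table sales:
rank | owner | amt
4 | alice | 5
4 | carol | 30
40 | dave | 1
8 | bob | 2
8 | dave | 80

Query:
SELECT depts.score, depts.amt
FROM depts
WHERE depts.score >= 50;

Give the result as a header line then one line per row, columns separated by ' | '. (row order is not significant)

After WHERE (2 rows):
depts.score | depts.amt
50 | 5
60 | 1
After SELECT (2 rows):
depts.score | depts.amt
50 | 5
60 | 1

== RESULT ==
depts.score | depts.amt
50 | 5
60 | 1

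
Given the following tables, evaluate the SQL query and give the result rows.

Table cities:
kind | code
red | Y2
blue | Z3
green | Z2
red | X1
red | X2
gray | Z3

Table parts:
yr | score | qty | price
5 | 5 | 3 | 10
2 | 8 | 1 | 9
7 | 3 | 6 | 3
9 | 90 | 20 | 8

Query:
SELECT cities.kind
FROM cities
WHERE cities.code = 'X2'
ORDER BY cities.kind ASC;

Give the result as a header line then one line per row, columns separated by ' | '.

== RESULT ==
cities.kind
red

Derivation:
After WHERE (1 rows):
cities.kind | cities.code
red | X2
After SELECT (1 rows):
cities.kind
red
After ORDER BY (1 rows):
cities.kind
red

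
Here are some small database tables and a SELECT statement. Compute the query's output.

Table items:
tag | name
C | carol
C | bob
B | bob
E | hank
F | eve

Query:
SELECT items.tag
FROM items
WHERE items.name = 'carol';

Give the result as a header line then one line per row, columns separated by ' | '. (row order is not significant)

== RESULT ==
items.tag
C

Derivation:
After WHERE (1 rows):
items.tag | items.name
C | carol
After SELECT (1 rows):
items.tag
C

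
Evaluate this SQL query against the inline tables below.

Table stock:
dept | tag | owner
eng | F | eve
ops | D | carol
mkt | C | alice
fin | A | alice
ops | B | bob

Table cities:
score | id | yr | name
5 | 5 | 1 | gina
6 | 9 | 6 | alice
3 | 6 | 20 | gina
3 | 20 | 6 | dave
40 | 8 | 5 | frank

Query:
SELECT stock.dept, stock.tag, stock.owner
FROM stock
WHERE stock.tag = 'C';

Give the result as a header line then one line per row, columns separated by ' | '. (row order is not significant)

== RESULT ==
stock.dept | stock.tag | stock.owner
mkt | C | alice

Derivation:
After WHERE (1 rows):
stock.dept | stock.tag | stock.owner
mkt | C | alice
After SELECT (1 rows):
stock.dept | stock.tag | stock.owner
mkt | C | alice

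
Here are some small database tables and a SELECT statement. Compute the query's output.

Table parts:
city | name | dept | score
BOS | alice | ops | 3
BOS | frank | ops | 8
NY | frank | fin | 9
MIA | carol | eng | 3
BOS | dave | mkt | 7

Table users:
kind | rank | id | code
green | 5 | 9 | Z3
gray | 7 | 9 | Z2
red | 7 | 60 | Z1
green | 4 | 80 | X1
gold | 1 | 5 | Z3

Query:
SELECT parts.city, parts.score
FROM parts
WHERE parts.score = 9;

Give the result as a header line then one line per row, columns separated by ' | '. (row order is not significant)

== RESULT ==
parts.city | parts.score
NY | 9

Derivation:
After WHERE (1 rows):
parts.city | parts.name | parts.dept | parts.score
NY | frank | fin | 9
After SELECT (1 rows):
parts.city | parts.score
NY | 9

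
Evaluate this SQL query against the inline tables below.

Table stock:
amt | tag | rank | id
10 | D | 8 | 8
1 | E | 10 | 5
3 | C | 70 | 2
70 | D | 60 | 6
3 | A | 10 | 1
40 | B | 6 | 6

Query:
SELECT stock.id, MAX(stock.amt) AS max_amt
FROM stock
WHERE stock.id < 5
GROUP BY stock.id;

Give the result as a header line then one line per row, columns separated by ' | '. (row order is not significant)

After WHERE (2 rows):
stock.amt | stock.tag | stock.rank | stock.id
3 | C | 70 | 2
3 | A | 10 | 1
After GROUP BY (2 rows):
stock.id | max_amt
2 | 3
1 | 3

== RESULT ==
stock.id | max_amt
2 | 3
1 | 3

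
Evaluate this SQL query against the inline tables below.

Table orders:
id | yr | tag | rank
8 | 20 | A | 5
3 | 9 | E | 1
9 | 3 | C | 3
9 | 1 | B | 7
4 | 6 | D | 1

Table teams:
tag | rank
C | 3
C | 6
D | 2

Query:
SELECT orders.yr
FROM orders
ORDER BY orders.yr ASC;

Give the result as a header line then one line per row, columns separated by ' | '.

== RESULT ==
orders.yr
1
3
6
9
20

Derivation:
After SELECT (5 rows):
orders.yr
20
9
3
1
6
After ORDER BY (5 rows):
orders.yr
1
3
6
9
20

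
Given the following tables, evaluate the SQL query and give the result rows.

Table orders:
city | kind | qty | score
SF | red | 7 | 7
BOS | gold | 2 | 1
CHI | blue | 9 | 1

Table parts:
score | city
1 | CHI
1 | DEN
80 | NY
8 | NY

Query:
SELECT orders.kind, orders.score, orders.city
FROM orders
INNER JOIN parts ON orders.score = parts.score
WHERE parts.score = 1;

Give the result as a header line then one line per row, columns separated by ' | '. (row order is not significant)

After JOIN parts (4 rows):
orders.city | orders.kind | orders.qty | orders.score | parts.score | parts.city
BOS | gold | 2 | 1 | 1 | CHI
BOS | gold | 2 | 1 | 1 | DEN
CHI | blue | 9 | 1 | 1 | CHI
CHI | blue | 9 | 1 | 1 | DEN
After WHERE (4 rows):
orders.city | orders.kind | orders.qty | orders.score | parts.score | parts.city
BOS | gold | 2 | 1 | 1 | CHI
BOS | gold | 2 | 1 | 1 | DEN
CHI | blue | 9 | 1 | 1 | CHI
CHI | blue | 9 | 1 | 1 | DEN
After SELECT (4 rows):
orders.kind | orders.score | orders.city
gold | 1 | BOS
gold | 1 | BOS
blue | 1 | CHI
blue | 1 | CHI

== RESULT ==
orders.kind | orders.score | orders.city
gold | 1 | BOS
gold | 1 | BOS
blue | 1 | CHI
blue | 1 | CHI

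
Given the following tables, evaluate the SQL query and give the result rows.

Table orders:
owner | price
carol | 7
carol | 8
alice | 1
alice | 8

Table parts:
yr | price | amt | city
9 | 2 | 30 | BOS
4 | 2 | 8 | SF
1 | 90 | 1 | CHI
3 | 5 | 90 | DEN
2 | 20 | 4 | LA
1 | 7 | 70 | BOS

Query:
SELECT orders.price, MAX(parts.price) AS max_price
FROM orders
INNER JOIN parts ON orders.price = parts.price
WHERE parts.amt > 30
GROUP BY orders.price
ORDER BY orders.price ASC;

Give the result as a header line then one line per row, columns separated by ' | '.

== RESULT ==
orders.price | max_price
7 | 7

Derivation:
After JOIN parts (1 rows):
orders.owner | orders.price | parts.yr | parts.price | parts.amt | parts.city
carol | 7 | 1 | 7 | 70 | BOS
After WHERE (1 rows):
orders.owner | orders.price | parts.yr | parts.price | parts.amt | parts.city
carol | 7 | 1 | 7 | 70 | BOS
After GROUP BY (1 rows):
orders.price | max_price
7 | 7
After ORDER BY (1 rows):
orders.price | max_price
7 | 7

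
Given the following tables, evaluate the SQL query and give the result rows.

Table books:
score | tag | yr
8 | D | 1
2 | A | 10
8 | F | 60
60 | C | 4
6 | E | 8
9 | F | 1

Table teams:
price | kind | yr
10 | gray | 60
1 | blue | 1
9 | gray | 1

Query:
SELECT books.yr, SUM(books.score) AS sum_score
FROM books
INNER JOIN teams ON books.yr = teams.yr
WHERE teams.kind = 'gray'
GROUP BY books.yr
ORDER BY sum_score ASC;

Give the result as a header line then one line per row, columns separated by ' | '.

After JOIN teams (5 rows):
books.score | books.tag | books.yr | teams.price | teams.kind | teams.yr
8 | D | 1 | 1 | blue | 1
8 | D | 1 | 9 | gray | 1
8 | F | 60 | 10 | gray | 60
9 | F | 1 | 1 | blue | 1
9 | F | 1 | 9 | gray | 1
After WHERE (3 rows):
books.score | books.tag | books.yr | teams.price | teams.kind | teams.yr
8 | D | 1 | 9 | gray | 1
8 | F | 60 | 10 | gray | 60
9 | F | 1 | 9 | gray | 1
After GROUP BY (2 rows):
books.yr | sum_score
1 | 17
60 | 8
After ORDER BY (2 rows):
books.yr | sum_score
60 | 8
1 | 17

== RESULT ==
books.yr | sum_score
60 | 8
1 | 17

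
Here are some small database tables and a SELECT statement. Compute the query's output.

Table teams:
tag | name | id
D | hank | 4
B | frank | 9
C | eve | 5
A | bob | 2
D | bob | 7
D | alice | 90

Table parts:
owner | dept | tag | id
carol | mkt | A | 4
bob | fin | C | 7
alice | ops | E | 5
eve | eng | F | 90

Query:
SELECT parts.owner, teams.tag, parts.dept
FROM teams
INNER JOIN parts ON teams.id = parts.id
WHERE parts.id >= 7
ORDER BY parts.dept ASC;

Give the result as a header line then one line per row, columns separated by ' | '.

== RESULT ==
parts.owner | teams.tag | parts.dept
eve | D | eng
bob | D | fin

Derivation:
After JOIN parts (4 rows):
teams.tag | teams.name | teams.id | parts.owner | parts.dept | parts.tag | parts.id
D | hank | 4 | carol | mkt | A | 4
C | eve | 5 | alice | ops | E | 5
D | bob | 7 | bob | fin | C | 7
D | alice | 90 | eve | eng | F | 90
After WHERE (2 rows):
teams.tag | teams.name | teams.id | parts.owner | parts.dept | parts.tag | parts.id
D | bob | 7 | bob | fin | C | 7
D | alice | 90 | eve | eng | F | 90
After SELECT (2 rows):
parts.owner | teams.tag | parts.dept
bob | D | fin
eve | D | eng
After ORDER BY (2 rows):
parts.owner | teams.tag | parts.dept
eve | D | eng
bob | D | fin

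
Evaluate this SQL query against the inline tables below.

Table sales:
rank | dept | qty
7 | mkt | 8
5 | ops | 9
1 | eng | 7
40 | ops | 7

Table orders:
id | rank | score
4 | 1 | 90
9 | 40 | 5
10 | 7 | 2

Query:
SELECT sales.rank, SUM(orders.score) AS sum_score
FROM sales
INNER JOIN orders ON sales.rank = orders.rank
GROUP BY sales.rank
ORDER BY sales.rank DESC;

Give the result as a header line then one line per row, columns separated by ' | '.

== RESULT ==
sales.rank | sum_score
40 | 5
7 | 2
1 | 90

Derivation:
After JOIN orders (3 rows):
sales.rank | sales.dept | sales.qty | orders.id | orders.rank | orders.score
7 | mkt | 8 | 10 | 7 | 2
1 | eng | 7 | 4 | 1 | 90
40 | ops | 7 | 9 | 40 | 5
After GROUP BY (3 rows):
sales.rank | sum_score
7 | 2
1 | 90
40 | 5
After ORDER BY (3 rows):
sales.rank | sum_score
40 | 5
7 | 2
1 | 90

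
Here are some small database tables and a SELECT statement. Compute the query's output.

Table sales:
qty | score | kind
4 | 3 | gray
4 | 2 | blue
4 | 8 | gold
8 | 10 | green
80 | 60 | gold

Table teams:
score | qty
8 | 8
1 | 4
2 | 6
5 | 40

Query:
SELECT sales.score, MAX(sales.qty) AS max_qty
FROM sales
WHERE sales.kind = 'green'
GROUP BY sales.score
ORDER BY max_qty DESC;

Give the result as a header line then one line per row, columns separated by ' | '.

After WHERE (1 rows):
sales.qty | sales.score | sales.kind
8 | 10 | green
After GROUP BY (1 rows):
sales.score | max_qty
10 | 8
After ORDER BY (1 rows):
sales.score | max_qty
10 | 8

== RESULT ==
sales.score | max_qty
10 | 8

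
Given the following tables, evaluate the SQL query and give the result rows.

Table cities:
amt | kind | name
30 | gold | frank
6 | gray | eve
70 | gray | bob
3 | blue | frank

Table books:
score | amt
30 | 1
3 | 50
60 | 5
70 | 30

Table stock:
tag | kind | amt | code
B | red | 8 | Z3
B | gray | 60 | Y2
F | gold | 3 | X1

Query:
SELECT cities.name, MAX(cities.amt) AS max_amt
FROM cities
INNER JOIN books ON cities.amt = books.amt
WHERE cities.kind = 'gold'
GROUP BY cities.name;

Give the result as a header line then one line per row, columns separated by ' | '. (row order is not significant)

== RESULT ==
cities.name | max_amt
frank | 30

Derivation:
After JOIN books (1 rows):
cities.amt | cities.kind | cities.name | books.score | books.amt
30 | gold | frank | 70 | 30
After WHERE (1 rows):
cities.amt | cities.kind | cities.name | books.score | books.amt
30 | gold | frank | 70 | 30
After GROUP BY (1 rows):
cities.name | max_amt
frank | 30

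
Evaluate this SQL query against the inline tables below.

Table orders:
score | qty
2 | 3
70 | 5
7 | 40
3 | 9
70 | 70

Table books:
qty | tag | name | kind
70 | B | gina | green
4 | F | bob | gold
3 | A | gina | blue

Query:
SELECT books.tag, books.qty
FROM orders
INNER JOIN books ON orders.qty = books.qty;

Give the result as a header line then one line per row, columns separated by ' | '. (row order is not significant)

After JOIN books (2 rows):
orders.score | orders.qty | books.qty | books.tag | books.name | books.kind
2 | 3 | 3 | A | gina | blue
70 | 70 | 70 | B | gina | green
After SELECT (2 rows):
books.tag | books.qty
A | 3
B | 70

== RESULT ==
books.tag | books.qty
A | 3
B | 70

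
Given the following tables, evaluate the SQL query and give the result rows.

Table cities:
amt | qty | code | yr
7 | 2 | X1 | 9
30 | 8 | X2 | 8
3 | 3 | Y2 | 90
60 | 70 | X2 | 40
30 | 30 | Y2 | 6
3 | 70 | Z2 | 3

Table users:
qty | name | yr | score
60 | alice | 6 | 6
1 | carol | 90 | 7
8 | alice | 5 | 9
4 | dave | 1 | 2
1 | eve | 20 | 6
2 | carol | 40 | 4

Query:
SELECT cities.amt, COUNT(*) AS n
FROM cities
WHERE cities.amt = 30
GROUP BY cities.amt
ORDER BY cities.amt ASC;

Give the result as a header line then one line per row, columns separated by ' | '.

After WHERE (2 rows):
cities.amt | cities.qty | cities.code | cities.yr
30 | 8 | X2 | 8
30 | 30 | Y2 | 6
After GROUP BY (1 rows):
cities.amt | n
30 | 2
After ORDER BY (1 rows):
cities.amt | n
30 | 2

== RESULT ==
cities.amt | n
30 | 2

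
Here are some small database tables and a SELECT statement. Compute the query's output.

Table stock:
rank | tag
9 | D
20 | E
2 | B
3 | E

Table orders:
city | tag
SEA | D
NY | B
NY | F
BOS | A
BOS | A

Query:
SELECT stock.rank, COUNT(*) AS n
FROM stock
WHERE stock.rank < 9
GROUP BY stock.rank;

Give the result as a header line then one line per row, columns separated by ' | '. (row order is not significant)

After WHERE (2 rows):
stock.rank | stock.tag
2 | B
3 | E
After GROUP BY (2 rows):
stock.rank | n
2 | 1
3 | 1

== RESULT ==
stock.rank | n
2 | 1
3 | 1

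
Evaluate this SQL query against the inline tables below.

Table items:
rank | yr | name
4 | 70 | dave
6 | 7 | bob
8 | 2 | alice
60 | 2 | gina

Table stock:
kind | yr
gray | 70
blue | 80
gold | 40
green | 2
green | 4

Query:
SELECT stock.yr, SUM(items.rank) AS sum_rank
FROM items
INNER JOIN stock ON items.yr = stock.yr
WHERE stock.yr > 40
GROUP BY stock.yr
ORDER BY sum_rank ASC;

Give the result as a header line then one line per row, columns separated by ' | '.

After JOIN stock (3 rows):
items.rank | items.yr | items.name | stock.kind | stock.yr
4 | 70 | dave | gray | 70
8 | 2 | alice | green | 2
60 | 2 | gina | green | 2
After WHERE (1 rows):
items.rank | items.yr | items.name | stock.kind | stock.yr
4 | 70 | dave | gray | 70
After GROUP BY (1 rows):
stock.yr | sum_rank
70 | 4
After ORDER BY (1 rows):
stock.yr | sum_rank
70 | 4

== RESULT ==
stock.yr | sum_rank
70 | 4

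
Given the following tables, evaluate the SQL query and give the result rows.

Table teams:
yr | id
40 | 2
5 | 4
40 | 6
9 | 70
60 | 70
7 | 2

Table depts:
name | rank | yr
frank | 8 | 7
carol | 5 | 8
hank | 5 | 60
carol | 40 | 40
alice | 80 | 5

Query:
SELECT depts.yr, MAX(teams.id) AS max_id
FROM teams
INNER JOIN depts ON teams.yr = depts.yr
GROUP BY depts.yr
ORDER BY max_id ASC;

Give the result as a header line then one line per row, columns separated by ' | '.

After JOIN depts (5 rows):
teams.yr | teams.id | depts.name | depts.rank | depts.yr
40 | 2 | carol | 40 | 40
5 | 4 | alice | 80 | 5
40 | 6 | carol | 40 | 40
60 | 70 | hank | 5 | 60
7 | 2 | frank | 8 | 7
After GROUP BY (4 rows):
depts.yr | max_id
40 | 6
5 | 4
60 | 70
7 | 2
After ORDER BY (4 rows):
depts.yr | max_id
7 | 2
5 | 4
40 | 6
60 | 70

== RESULT ==
depts.yr | max_id
7 | 2
5 | 4
40 | 6
60 | 70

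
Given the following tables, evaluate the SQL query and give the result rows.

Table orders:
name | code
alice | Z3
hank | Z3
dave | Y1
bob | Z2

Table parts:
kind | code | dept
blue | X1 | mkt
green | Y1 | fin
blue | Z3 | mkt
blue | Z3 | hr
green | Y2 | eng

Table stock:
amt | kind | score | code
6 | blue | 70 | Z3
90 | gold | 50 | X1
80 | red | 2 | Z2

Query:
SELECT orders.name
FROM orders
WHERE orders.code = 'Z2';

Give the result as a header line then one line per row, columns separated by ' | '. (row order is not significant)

After WHERE (1 rows):
orders.name | orders.code
bob | Z2
After SELECT (1 rows):
orders.name
bob

== RESULT ==
orders.name
bob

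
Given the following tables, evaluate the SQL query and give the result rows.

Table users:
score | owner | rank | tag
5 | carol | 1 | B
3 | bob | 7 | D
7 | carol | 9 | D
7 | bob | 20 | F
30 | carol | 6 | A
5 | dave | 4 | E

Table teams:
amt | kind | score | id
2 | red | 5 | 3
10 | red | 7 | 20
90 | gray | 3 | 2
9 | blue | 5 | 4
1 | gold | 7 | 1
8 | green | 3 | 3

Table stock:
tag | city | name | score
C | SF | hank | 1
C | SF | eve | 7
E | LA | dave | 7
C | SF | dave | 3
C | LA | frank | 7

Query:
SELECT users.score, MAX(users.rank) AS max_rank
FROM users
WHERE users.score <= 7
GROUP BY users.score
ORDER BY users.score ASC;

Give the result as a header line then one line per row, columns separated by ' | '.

After WHERE (5 rows):
users.score | users.owner | users.rank | users.tag
5 | carol | 1 | B
3 | bob | 7 | D
7 | carol | 9 | D
7 | bob | 20 | F
5 | dave | 4 | E
After GROUP BY (3 rows):
users.score | max_rank
5 | 4
3 | 7
7 | 20
After ORDER BY (3 rows):
users.score | max_rank
3 | 7
5 | 4
7 | 20

== RESULT ==
users.score | max_rank
3 | 7
5 | 4
7 | 20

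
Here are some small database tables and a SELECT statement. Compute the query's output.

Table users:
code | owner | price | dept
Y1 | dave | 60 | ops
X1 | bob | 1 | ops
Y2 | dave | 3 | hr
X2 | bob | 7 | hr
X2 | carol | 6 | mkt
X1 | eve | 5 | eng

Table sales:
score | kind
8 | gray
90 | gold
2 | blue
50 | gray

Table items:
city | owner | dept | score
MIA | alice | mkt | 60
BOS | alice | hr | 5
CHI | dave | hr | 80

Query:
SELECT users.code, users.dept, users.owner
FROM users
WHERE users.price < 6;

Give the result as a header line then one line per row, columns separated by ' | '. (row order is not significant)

After WHERE (3 rows):
users.code | users.owner | users.price | users.dept
X1 | bob | 1 | ops
Y2 | dave | 3 | hr
X1 | eve | 5 | eng
After SELECT (3 rows):
users.code | users.dept | users.owner
X1 | ops | bob
Y2 | hr | dave
X1 | eng | eve

== RESULT ==
users.code | users.dept | users.owner
X1 | ops | bob
Y2 | hr | dave
X1 | eng | eve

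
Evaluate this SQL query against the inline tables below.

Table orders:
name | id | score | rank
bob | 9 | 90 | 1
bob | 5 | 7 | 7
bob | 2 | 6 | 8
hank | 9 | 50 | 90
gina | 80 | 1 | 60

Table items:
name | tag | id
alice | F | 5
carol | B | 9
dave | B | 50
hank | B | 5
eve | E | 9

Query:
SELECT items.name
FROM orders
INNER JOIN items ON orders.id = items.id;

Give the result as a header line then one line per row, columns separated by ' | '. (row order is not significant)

After JOIN items (6 rows):
orders.name | orders.id | orders.score | orders.rank | items.name | items.tag | items.id
bob | 9 | 90 | 1 | carol | B | 9
bob | 9 | 90 | 1 | eve | E | 9
bob | 5 | 7 | 7 | alice | F | 5
bob | 5 | 7 | 7 | hank | B | 5
hank | 9 | 50 | 90 | carol | B | 9
hank | 9 | 50 | 90 | eve | E | 9
After SELECT (6 rows):
items.name
carol
eve
alice
hank
carol
eve

== RESULT ==
items.name
carol
eve
alice
hank
carol
eve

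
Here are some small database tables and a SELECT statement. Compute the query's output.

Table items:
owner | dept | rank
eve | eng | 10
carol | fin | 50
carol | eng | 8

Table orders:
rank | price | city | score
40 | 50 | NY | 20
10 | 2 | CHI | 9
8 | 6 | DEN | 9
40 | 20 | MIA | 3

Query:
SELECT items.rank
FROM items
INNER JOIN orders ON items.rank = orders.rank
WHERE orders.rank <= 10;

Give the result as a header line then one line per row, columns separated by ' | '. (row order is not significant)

After JOIN orders (2 rows):
items.owner | items.dept | items.rank | orders.rank | orders.price | orders.city | orders.score
eve | eng | 10 | 10 | 2 | CHI | 9
carol | eng | 8 | 8 | 6 | DEN | 9
After WHERE (2 rows):
items.owner | items.dept | items.rank | orders.rank | orders.price | orders.city | orders.score
eve | eng | 10 | 10 | 2 | CHI | 9
carol | eng | 8 | 8 | 6 | DEN | 9
After SELECT (2 rows):
items.rank
10
8

== RESULT ==
items.rank
10
8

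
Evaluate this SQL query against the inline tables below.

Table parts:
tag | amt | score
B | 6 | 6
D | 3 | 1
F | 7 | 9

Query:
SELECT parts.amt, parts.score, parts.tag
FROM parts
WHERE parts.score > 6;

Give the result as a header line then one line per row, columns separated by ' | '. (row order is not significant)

After WHERE (1 rows):
parts.tag | parts.amt | parts.score
F | 7 | 9
After SELECT (1 rows):
parts.amt | parts.score | parts.tag
7 | 9 | F

== RESULT ==
parts.amt | parts.score | parts.tag
7 | 9 | F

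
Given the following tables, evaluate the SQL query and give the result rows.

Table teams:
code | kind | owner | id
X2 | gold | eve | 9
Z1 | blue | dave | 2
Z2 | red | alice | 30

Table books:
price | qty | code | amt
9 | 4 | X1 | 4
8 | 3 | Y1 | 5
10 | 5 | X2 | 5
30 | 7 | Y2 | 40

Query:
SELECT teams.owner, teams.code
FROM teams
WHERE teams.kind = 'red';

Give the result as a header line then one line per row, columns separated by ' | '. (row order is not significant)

== RESULT ==
teams.owner | teams.code
alice | Z2

Derivation:
After WHERE (1 rows):
teams.code | teams.kind | teams.owner | teams.id
Z2 | red | alice | 30
After SELECT (1 rows):
teams.owner | teams.code
alice | Z2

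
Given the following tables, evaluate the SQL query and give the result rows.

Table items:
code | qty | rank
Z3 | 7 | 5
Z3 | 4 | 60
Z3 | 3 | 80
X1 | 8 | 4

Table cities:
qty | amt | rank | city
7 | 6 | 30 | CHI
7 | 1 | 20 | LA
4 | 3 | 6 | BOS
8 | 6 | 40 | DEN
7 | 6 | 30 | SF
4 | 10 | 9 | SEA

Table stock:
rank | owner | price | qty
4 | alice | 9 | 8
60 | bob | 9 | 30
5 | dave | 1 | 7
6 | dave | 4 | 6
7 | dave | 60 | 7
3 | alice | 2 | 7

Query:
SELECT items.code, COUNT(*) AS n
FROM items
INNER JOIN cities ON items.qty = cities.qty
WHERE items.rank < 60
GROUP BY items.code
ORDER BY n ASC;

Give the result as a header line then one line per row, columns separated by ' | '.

After JOIN cities (6 rows):
items.code | items.qty | items.rank | cities.qty | cities.amt | cities.rank | cities.city
Z3 | 7 | 5 | 7 | 6 | 30 | CHI
Z3 | 7 | 5 | 7 | 1 | 20 | LA
Z3 | 7 | 5 | 7 | 6 | 30 | SF
Z3 | 4 | 60 | 4 | 3 | 6 | BOS
Z3 | 4 | 60 | 4 | 10 | 9 | SEA
X1 | 8 | 4 | 8 | 6 | 40 | DEN
After WHERE (4 rows):
items.code | items.qty | items.rank | cities.qty | cities.amt | cities.rank | cities.city
Z3 | 7 | 5 | 7 | 6 | 30 | CHI
Z3 | 7 | 5 | 7 | 1 | 20 | LA
Z3 | 7 | 5 | 7 | 6 | 30 | SF
X1 | 8 | 4 | 8 | 6 | 40 | DEN
After GROUP BY (2 rows):
items.code | n
Z3 | 3
X1 | 1
After ORDER BY (2 rows):
items.code | n
X1 | 1
Z3 | 3

== RESULT ==
items.code | n
X1 | 1
Z3 | 3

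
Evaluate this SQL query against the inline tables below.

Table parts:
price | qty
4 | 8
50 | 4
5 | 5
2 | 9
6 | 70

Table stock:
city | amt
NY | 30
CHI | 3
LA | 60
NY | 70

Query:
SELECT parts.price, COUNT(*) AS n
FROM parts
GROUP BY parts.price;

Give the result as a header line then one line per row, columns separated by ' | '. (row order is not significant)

== RESULT ==
parts.price | n
4 | 1
50 | 1
5 | 1
2 | 1
6 | 1

Derivation:
After GROUP BY (5 rows):
parts.price | n
4 | 1
50 | 1
5 | 1
2 | 1
6 | 1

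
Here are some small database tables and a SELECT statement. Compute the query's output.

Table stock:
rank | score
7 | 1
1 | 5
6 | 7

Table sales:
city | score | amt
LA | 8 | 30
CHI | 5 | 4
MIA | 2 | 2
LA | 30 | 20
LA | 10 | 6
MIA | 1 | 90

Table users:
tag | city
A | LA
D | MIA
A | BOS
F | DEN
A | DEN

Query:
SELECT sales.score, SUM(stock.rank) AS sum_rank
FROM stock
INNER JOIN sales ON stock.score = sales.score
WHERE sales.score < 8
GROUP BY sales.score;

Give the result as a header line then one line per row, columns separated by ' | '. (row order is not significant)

After JOIN sales (2 rows):
stock.rank | stock.score | sales.city | sales.score | sales.amt
7 | 1 | MIA | 1 | 90
1 | 5 | CHI | 5 | 4
After WHERE (2 rows):
stock.rank | stock.score | sales.city | sales.score | sales.amt
7 | 1 | MIA | 1 | 90
1 | 5 | CHI | 5 | 4
After GROUP BY (2 rows):
sales.score | sum_rank
1 | 7
5 | 1

== RESULT ==
sales.score | sum_rank
1 | 7
5 | 1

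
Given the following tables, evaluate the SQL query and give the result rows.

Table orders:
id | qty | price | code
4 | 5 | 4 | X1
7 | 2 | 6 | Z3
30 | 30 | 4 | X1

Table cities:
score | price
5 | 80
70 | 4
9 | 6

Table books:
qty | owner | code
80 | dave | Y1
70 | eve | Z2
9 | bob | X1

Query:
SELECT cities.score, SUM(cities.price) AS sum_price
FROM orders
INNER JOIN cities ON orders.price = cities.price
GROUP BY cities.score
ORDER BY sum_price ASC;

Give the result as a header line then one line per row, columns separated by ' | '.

After JOIN cities (3 rows):
orders.id | orders.qty | orders.price | orders.code | cities.score | cities.price
4 | 5 | 4 | X1 | 70 | 4
7 | 2 | 6 | Z3 | 9 | 6
30 | 30 | 4 | X1 | 70 | 4
After GROUP BY (2 rows):
cities.score | sum_price
70 | 8
9 | 6
After ORDER BY (2 rows):
cities.score | sum_price
9 | 6
70 | 8

== RESULT ==
cities.score | sum_price
9 | 6
70 | 8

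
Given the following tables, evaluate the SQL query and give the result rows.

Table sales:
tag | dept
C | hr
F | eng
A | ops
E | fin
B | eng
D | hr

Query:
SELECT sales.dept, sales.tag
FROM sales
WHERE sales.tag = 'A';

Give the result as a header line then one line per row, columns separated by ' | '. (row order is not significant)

== RESULT ==
sales.dept | sales.tag
ops | A

Derivation:
After WHERE (1 rows):
sales.tag | sales.dept
A | ops
After SELECT (1 rows):
sales.dept | sales.tag
ops | A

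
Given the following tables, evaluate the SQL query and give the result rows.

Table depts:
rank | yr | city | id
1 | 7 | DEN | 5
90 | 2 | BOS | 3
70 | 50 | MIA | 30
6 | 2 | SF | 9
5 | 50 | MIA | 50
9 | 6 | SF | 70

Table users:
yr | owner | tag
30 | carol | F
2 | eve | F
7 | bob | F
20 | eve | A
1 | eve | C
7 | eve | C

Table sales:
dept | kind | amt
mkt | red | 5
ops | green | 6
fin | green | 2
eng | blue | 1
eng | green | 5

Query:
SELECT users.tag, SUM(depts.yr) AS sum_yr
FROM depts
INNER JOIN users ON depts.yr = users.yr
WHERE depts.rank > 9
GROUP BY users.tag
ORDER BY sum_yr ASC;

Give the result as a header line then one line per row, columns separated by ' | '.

After JOIN users (4 rows):
depts.rank | depts.yr | depts.city | depts.id | users.yr | users.owner | users.tag
1 | 7 | DEN | 5 | 7 | bob | F
1 | 7 | DEN | 5 | 7 | eve | C
90 | 2 | BOS | 3 | 2 | eve | F
6 | 2 | SF | 9 | 2 | eve | F
After WHERE (1 rows):
depts.rank | depts.yr | depts.city | depts.id | users.yr | users.owner | users.tag
90 | 2 | BOS | 3 | 2 | eve | F
After GROUP BY (1 rows):
users.tag | sum_yr
F | 2
After ORDER BY (1 rows):
users.tag | sum_yr
F | 2

== RESULT ==
users.tag | sum_yr
F | 2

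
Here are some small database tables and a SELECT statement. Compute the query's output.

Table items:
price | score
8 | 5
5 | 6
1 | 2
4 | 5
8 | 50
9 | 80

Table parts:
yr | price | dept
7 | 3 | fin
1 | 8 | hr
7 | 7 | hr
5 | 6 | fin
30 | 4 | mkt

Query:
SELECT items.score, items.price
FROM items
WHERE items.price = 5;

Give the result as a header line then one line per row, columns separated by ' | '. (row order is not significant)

== RESULT ==
items.score | items.price
6 | 5

Derivation:
After WHERE (1 rows):
items.price | items.score
5 | 6
After SELECT (1 rows):
items.score | items.price
6 | 5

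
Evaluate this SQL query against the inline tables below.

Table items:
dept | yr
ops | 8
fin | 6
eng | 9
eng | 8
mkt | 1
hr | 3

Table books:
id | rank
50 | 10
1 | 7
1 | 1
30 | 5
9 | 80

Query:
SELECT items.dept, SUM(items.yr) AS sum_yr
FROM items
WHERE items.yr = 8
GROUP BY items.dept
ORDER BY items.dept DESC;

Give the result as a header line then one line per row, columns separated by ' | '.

After WHERE (2 rows):
items.dept | items.yr
ops | 8
eng | 8
After GROUP BY (2 rows):
items.dept | sum_yr
ops | 8
eng | 8
After ORDER BY (2 rows):
items.dept | sum_yr
ops | 8
eng | 8

== RESULT ==
items.dept | sum_yr
ops | 8
eng | 8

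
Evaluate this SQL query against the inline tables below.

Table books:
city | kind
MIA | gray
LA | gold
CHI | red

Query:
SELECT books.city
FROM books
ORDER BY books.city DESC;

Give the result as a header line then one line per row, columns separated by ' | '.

== RESULT ==
books.city
MIA
LA
CHI

Derivation:
After SELECT (3 rows):
books.city
MIA
LA
CHI
After ORDER BY (3 rows):
books.city
MIA
LA
CHI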